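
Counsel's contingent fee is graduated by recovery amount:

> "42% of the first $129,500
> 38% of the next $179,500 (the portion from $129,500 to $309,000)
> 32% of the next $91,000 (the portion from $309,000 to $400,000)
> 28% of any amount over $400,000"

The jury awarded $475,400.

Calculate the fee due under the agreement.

$172,832.00

First $129,500 at 42% = $54,390.00
Next $179,500 at 38% = $68,210.00
Next $91,000 at 32% = $29,120.00
Remaining $75,400 at 28% = $21,112.00
Fee: $54,390.00 + $68,210.00 + $29,120.00 + $21,112.00 = $172,832.00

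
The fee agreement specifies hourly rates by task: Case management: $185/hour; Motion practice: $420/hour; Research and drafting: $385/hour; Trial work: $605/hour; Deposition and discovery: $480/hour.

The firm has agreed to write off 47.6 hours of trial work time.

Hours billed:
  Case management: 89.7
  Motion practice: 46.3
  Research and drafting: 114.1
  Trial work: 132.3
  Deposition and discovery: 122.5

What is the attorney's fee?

Case management: 89.7 × $185 = $16,594.50
Motion practice: 46.3 × $420 = $19,446.00
Research and drafting: 114.1 × $385 = $43,928.50
Trial work: 132.3 × $605 = $80,041.50
Deposition and discovery: 122.5 × $480 = $58,800.00
Subtotal: $218,810.50
Write-off: 47.6 × $605 = $28,798.00
Total: $218,810.50 − $28,798.00 = $190,012.50

$190,012.50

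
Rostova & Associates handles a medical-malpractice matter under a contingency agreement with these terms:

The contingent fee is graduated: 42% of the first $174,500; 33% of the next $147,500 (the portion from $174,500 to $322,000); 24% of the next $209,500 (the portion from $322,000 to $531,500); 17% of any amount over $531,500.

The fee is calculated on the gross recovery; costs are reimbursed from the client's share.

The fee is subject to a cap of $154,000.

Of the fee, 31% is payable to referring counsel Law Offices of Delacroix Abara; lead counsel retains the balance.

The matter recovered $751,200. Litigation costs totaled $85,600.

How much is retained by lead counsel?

Fee base is the gross recovery, $751,200; costs are reimbursed separately.
First $174,500 at 42% = $73,290.00
Next $147,500 at 33% = $48,675.00
Next $209,500 at 24% = $50,280.00
Remaining $219,700 at 17% = $37,349.00
Fee: $73,290.00 + $48,675.00 + $50,280.00 + $37,349.00 = $209,594.00
$209,594.00 exceeds the $154,000 cap, so the fee is capped at $154,000.00.
Referral share: 31% of $154,000.00 = $47,740.00; lead counsel retains $154,000.00 − $47,740.00 = $106,260.00.

$106,260.00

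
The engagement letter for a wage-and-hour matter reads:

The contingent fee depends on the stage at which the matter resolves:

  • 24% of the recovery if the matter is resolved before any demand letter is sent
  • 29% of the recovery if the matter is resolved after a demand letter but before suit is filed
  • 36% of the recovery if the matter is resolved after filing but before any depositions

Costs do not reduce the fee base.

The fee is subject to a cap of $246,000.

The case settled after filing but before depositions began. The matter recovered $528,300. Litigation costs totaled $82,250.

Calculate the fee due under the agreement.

$190,188.00

Fee base is the gross recovery, $528,300; costs are reimbursed separately.
The matter settled after filing but before depositions began, so the 36% rate applies.
$528,300 × 36% = $190,188.00
$190,188.00 is under the $246,000 cap.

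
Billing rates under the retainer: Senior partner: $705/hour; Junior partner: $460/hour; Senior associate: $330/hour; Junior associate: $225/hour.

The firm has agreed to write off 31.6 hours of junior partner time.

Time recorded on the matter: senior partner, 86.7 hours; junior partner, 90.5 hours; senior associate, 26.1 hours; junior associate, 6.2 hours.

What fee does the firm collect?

Senior partner: 86.7 × $705 = $61,123.50
Junior partner: 90.5 × $460 = $41,630.00
Senior associate: 26.1 × $330 = $8,613.00
Junior associate: 6.2 × $225 = $1,395.00
Subtotal: $112,761.50
Write-off: 31.6 × $460 = $14,536.00
Total: $112,761.50 − $14,536.00 = $98,225.50

$98,225.50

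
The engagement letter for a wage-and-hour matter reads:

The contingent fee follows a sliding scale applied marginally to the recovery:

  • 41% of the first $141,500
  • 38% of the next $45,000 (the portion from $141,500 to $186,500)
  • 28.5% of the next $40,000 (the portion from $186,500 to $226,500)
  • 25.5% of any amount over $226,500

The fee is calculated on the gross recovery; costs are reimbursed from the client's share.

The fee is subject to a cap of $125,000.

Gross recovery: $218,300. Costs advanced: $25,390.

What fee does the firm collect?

Fee base is the gross recovery, $218,300; costs are reimbursed separately.
First $141,500 at 41% = $58,015.00
Next $45,000 at 38% = $17,100.00
Remaining $31,800 at 28.5% = $9,063.00
Fee: $58,015.00 + $17,100.00 + $9,063.00 = $84,178.00
$84,178.00 is under the $125,000 cap.

$84,178.00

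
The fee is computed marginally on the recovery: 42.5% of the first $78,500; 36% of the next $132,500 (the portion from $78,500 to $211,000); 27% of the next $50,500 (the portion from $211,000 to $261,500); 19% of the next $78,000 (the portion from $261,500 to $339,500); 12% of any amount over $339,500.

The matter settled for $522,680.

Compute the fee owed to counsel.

$131,499.10

First $78,500 at 42.5% = $33,362.50
Next $132,500 at 36% = $47,700.00
Next $50,500 at 27% = $13,635.00
Next $78,000 at 19% = $14,820.00
Remaining $183,180 at 12% = $21,981.60
Fee: $33,362.50 + $47,700.00 + $13,635.00 + $14,820.00 + $21,981.60 = $131,499.10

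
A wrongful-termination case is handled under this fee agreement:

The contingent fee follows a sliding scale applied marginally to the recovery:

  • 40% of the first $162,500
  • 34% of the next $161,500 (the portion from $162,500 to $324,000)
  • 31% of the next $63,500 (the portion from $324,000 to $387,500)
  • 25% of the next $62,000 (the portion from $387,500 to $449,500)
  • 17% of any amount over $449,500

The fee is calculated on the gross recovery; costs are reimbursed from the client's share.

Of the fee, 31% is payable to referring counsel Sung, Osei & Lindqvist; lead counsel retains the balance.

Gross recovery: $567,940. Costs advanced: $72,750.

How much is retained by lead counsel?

Fee base is the gross recovery, $567,940; costs are reimbursed separately.
First $162,500 at 40% = $65,000.00
Next $161,500 at 34% = $54,910.00
Next $63,500 at 31% = $19,685.00
Next $62,000 at 25% = $15,500.00
Remaining $118,440 at 17% = $20,134.80
Fee: $65,000.00 + $54,910.00 + $19,685.00 + $15,500.00 + $20,134.80 = $175,229.80
Referral share: 31% of $175,229.80 = $54,321.24; lead counsel retains $175,229.80 − $54,321.24 = $120,908.56.

$120,908.56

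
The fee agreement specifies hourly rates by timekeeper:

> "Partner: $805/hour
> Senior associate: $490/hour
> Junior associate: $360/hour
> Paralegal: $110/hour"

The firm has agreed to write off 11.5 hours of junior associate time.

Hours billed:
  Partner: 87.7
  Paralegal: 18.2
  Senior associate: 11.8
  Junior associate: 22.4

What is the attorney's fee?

$82,306.50

Partner: 87.7 × $805 = $70,598.50
Senior associate: 11.8 × $490 = $5,782.00
Junior associate: 22.4 × $360 = $8,064.00
Paralegal: 18.2 × $110 = $2,002.00
Subtotal: $86,446.50
Write-off: 11.5 × $360 = $4,140.00
Total: $86,446.50 − $4,140.00 = $82,306.50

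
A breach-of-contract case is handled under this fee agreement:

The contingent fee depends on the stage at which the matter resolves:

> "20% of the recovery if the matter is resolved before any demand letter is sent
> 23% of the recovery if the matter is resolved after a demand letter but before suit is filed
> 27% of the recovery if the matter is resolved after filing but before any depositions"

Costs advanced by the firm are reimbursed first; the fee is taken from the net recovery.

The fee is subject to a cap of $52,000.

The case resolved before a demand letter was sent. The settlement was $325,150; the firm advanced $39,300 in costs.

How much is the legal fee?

$52,000.00

Fee base (net of costs): $325,150 − $39,300 = $285,850
The matter resolved before a demand letter was sent, so the 20% rate applies.
$285,850 × 20% = $57,170.00
$57,170.00 exceeds the $52,000 cap, so the fee is capped at $52,000.00.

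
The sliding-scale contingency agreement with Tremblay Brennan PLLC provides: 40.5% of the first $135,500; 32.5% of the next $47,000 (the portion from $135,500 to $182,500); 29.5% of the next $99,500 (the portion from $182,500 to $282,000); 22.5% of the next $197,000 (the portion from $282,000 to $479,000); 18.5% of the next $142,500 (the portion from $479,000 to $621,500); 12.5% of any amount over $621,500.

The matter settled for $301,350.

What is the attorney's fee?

First $135,500 at 40.5% = $54,877.50
Next $47,000 at 32.5% = $15,275.00
Next $99,500 at 29.5% = $29,352.50
Remaining $19,350 at 22.5% = $4,353.75
Fee: $54,877.50 + $15,275.00 + $29,352.50 + $4,353.75 = $103,858.75

$103,858.75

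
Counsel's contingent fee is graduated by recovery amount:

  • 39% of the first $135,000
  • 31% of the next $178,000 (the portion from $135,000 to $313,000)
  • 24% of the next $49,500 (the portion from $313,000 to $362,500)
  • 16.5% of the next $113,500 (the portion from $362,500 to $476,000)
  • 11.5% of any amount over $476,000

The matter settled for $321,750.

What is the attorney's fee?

First $135,000 at 39% = $52,650.00
Next $178,000 at 31% = $55,180.00
Remaining $8,750 at 24% = $2,100.00
Fee: $52,650.00 + $55,180.00 + $2,100.00 = $109,930.00

$109,930.00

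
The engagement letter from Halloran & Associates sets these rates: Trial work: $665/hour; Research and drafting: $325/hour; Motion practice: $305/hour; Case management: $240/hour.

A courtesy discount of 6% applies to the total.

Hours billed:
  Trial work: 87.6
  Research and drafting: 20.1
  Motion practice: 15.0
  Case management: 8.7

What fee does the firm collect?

Trial work: 87.6 × $665 = $58,254.00
Research and drafting: 20.1 × $325 = $6,532.50
Motion practice: 15.0 × $305 = $4,575.00
Case management: 8.7 × $240 = $2,088.00
Subtotal: $71,449.50
Less 6% discount: −$4,286.97
Total: $71,449.50 − $4,286.97 = $67,162.53

$67,162.53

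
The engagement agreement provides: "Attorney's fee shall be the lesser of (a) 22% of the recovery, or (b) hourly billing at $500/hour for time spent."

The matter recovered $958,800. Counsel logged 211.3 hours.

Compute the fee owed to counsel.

$105,650.00

(a) 22% of $958,800 = $210,936.00
(b) 211.3 × $500 = $105,650.00
The lesser is (b): $105,650.00.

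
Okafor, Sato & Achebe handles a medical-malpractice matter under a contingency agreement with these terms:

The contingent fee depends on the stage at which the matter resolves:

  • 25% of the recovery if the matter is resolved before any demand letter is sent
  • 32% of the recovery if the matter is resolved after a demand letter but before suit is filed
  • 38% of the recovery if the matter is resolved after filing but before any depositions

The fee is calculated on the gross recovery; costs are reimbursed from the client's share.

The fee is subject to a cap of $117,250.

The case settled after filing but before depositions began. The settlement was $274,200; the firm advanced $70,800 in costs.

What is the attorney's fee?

Fee base is the gross recovery, $274,200; costs are reimbursed separately.
The matter settled after filing but before depositions began, so the 38% rate applies.
$274,200 × 38% = $104,196.00
$104,196.00 is under the $117,250 cap.

$104,196.00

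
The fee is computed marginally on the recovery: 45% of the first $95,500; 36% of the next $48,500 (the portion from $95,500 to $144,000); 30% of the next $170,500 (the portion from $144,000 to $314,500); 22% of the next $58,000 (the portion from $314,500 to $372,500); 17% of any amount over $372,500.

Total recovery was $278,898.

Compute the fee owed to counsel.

$100,904.40

First $95,500 at 45% = $42,975.00
Next $48,500 at 36% = $17,460.00
Remaining $134,898 at 30% = $40,469.40
Fee: $42,975.00 + $17,460.00 + $40,469.40 = $100,904.40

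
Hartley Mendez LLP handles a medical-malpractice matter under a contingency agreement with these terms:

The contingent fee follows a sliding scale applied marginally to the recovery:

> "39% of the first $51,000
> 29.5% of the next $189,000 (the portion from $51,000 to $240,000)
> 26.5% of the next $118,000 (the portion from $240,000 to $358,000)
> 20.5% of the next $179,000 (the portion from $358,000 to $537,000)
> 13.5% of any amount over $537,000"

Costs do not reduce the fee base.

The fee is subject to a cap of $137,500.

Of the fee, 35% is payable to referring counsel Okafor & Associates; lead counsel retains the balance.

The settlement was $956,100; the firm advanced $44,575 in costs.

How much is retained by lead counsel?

$89,375.00

Fee base is the gross recovery, $956,100; costs are reimbursed separately.
First $51,000 at 39% = $19,890.00
Next $189,000 at 29.5% = $55,755.00
Next $118,000 at 26.5% = $31,270.00
Next $179,000 at 20.5% = $36,695.00
Remaining $419,100 at 13.5% = $56,578.50
Fee: $19,890.00 + $55,755.00 + $31,270.00 + $36,695.00 + $56,578.50 = $200,188.50
$200,188.50 exceeds the $137,500 cap, so the fee is capped at $137,500.00.
Referral share: 35% of $137,500.00 = $48,125.00; lead counsel retains $137,500.00 − $48,125.00 = $89,375.00.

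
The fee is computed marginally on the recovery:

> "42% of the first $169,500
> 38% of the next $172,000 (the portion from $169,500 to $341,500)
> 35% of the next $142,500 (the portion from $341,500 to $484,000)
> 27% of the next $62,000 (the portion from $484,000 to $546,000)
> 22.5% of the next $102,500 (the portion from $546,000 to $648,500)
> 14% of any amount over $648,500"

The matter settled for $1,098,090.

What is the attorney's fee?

First $169,500 at 42% = $71,190.00
Next $172,000 at 38% = $65,360.00
Next $142,500 at 35% = $49,875.00
Next $62,000 at 27% = $16,740.00
Next $102,500 at 22.5% = $23,062.50
Remaining $449,590 at 14% = $62,942.60
Fee: $71,190.00 + $65,360.00 + $49,875.00 + $16,740.00 + $23,062.50 + $62,942.60 = $289,170.10

$289,170.10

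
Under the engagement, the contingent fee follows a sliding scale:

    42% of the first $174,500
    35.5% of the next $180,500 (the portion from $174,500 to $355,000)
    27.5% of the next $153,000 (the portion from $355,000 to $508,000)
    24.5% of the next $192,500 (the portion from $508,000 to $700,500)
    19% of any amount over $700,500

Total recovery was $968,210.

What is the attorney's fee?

$277,469.90

First $174,500 at 42% = $73,290.00
Next $180,500 at 35.5% = $64,077.50
Next $153,000 at 27.5% = $42,075.00
Next $192,500 at 24.5% = $47,162.50
Remaining $267,710 at 19% = $50,864.90
Fee: $73,290.00 + $64,077.50 + $42,075.00 + $47,162.50 + $50,864.90 = $277,469.90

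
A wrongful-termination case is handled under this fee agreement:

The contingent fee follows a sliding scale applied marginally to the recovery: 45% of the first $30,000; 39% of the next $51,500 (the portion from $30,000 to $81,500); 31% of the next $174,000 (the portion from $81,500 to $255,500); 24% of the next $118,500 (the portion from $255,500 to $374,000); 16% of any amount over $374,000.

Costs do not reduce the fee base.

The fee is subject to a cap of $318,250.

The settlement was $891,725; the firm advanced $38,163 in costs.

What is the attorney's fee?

$198,801.00

Fee base is the gross recovery, $891,725; costs are reimbursed separately.
First $30,000 at 45% = $13,500.00
Next $51,500 at 39% = $20,085.00
Next $174,000 at 31% = $53,940.00
Next $118,500 at 24% = $28,440.00
Remaining $517,725 at 16% = $82,836.00
Fee: $13,500.00 + $20,085.00 + $53,940.00 + $28,440.00 + $82,836.00 = $198,801.00
$198,801.00 is under the $318,250 cap.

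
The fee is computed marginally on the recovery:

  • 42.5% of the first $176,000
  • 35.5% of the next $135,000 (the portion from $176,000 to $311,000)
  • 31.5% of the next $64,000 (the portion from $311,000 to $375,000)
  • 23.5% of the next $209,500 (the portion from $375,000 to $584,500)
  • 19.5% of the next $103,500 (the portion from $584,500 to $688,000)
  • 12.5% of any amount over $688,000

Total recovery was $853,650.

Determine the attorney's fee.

First $176,000 at 42.5% = $74,800.00
Next $135,000 at 35.5% = $47,925.00
Next $64,000 at 31.5% = $20,160.00
Next $209,500 at 23.5% = $49,232.50
Next $103,500 at 19.5% = $20,182.50
Remaining $165,650 at 12.5% = $20,706.25
Fee: $74,800.00 + $47,925.00 + $20,160.00 + $49,232.50 + $20,182.50 + $20,706.25 = $233,006.25

$233,006.25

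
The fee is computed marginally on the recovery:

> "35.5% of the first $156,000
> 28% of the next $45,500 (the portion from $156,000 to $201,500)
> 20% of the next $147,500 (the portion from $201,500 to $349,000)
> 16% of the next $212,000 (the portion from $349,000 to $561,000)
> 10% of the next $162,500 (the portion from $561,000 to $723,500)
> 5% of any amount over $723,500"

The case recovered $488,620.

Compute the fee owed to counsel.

$119,959.20

First $156,000 at 35.5% = $55,380.00
Next $45,500 at 28% = $12,740.00
Next $147,500 at 20% = $29,500.00
Remaining $139,620 at 16% = $22,339.20
Fee: $55,380.00 + $12,740.00 + $29,500.00 + $22,339.20 = $119,959.20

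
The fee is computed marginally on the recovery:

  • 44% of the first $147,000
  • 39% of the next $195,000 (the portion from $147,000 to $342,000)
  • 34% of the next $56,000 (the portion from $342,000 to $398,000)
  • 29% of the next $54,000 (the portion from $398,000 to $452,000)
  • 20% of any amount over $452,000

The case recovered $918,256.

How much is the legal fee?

$268,681.20

First $147,000 at 44% = $64,680.00
Next $195,000 at 39% = $76,050.00
Next $56,000 at 34% = $19,040.00
Next $54,000 at 29% = $15,660.00
Remaining $466,256 at 20% = $93,251.20
Fee: $64,680.00 + $76,050.00 + $19,040.00 + $15,660.00 + $93,251.20 = $268,681.20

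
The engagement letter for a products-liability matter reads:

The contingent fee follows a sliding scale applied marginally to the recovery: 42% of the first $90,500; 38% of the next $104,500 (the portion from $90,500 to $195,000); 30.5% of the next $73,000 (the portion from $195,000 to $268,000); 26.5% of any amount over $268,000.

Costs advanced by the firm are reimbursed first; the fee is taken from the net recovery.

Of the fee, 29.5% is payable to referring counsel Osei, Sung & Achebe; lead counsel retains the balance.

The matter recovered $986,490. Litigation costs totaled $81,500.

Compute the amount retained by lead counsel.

$189,495.08

Fee base (net of costs): $986,490 − $81,500 = $904,990
First $90,500 at 42% = $38,010.00
Next $104,500 at 38% = $39,710.00
Next $73,000 at 30.5% = $22,265.00
Remaining $636,990 at 26.5% = $168,802.35
Fee: $38,010.00 + $39,710.00 + $22,265.00 + $168,802.35 = $268,787.35
Referral share: 29.5% of $268,787.35 = $79,292.27; lead counsel retains $268,787.35 − $79,292.27 = $189,495.08.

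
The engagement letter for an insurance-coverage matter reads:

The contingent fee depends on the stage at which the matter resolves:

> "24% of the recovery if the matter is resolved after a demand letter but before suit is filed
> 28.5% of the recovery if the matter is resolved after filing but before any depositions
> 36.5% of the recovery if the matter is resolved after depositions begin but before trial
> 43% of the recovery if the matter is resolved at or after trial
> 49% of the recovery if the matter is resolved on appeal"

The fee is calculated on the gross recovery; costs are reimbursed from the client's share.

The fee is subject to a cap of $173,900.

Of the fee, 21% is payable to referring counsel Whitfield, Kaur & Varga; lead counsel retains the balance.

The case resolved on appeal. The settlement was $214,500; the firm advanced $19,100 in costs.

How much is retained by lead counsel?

$83,032.95

Fee base is the gross recovery, $214,500; costs are reimbursed separately.
The matter resolved on appeal, so the 49% rate applies.
$214,500 × 49% = $105,105.00
$105,105.00 is under the $173,900 cap.
Referral share: 21% of $105,105.00 = $22,072.05; lead counsel retains $105,105.00 − $22,072.05 = $83,032.95.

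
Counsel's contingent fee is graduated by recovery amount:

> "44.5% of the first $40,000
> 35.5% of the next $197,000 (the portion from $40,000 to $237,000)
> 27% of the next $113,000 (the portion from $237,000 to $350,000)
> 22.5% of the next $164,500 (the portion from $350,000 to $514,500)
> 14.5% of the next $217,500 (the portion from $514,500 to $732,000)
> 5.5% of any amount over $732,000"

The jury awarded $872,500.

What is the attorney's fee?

First $40,000 at 44.5% = $17,800.00
Next $197,000 at 35.5% = $69,935.00
Next $113,000 at 27% = $30,510.00
Next $164,500 at 22.5% = $37,012.50
Next $217,500 at 14.5% = $31,537.50
Remaining $140,500 at 5.5% = $7,727.50
Fee: $17,800.00 + $69,935.00 + $30,510.00 + $37,012.50 + $31,537.50 + $7,727.50 = $194,522.50

$194,522.50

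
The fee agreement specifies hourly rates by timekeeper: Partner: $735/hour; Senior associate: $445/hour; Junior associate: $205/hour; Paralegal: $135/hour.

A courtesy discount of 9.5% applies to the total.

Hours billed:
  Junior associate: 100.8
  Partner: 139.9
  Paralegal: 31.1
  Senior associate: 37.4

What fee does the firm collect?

$130,620.46

Partner: 139.9 × $735 = $102,826.50
Senior associate: 37.4 × $445 = $16,643.00
Junior associate: 100.8 × $205 = $20,664.00
Paralegal: 31.1 × $135 = $4,198.50
Subtotal: $144,332.00
Less 9.5% discount: −$13,711.54
Total: $144,332.00 − $13,711.54 = $130,620.46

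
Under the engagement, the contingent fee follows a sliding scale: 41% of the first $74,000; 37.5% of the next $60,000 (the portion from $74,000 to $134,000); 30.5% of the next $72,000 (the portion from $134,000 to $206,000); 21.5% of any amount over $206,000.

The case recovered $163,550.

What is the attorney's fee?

$61,852.75

First $74,000 at 41% = $30,340.00
Next $60,000 at 37.5% = $22,500.00
Remaining $29,550 at 30.5% = $9,012.75
Fee: $30,340.00 + $22,500.00 + $9,012.75 = $61,852.75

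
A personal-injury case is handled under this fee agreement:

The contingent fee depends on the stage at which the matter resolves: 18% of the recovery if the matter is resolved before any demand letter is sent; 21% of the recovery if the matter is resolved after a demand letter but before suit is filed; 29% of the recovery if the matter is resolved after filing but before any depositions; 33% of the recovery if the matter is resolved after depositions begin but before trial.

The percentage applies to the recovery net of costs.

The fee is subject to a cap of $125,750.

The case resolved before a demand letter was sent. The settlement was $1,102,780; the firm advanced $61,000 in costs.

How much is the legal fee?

$125,750.00

Fee base (net of costs): $1,102,780 − $61,000 = $1,041,780
The matter resolved before a demand letter was sent, so the 18% rate applies.
$1,041,780 × 18% = $187,520.40
$187,520.40 exceeds the $125,750 cap, so the fee is capped at $125,750.00.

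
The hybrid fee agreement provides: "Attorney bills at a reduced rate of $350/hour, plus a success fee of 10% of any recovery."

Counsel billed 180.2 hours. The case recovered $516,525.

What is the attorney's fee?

Hourly: 180.2 × $350 = $63,070.00
Success fee: 10% of $516,525 = $51,652.50
Total: $63,070.00 + $51,652.50 = $114,722.50

$114,722.50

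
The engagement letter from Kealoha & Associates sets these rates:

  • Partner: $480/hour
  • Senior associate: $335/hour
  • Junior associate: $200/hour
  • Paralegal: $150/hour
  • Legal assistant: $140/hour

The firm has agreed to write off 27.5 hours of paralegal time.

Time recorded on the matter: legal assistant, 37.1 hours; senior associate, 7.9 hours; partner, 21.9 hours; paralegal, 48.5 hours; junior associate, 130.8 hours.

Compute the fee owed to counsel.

Partner: 21.9 × $480 = $10,512.00
Senior associate: 7.9 × $335 = $2,646.50
Junior associate: 130.8 × $200 = $26,160.00
Paralegal: 48.5 × $150 = $7,275.00
Legal assistant: 37.1 × $140 = $5,194.00
Subtotal: $51,787.50
Write-off: 27.5 × $150 = $4,125.00
Total: $51,787.50 − $4,125.00 = $47,662.50

$47,662.50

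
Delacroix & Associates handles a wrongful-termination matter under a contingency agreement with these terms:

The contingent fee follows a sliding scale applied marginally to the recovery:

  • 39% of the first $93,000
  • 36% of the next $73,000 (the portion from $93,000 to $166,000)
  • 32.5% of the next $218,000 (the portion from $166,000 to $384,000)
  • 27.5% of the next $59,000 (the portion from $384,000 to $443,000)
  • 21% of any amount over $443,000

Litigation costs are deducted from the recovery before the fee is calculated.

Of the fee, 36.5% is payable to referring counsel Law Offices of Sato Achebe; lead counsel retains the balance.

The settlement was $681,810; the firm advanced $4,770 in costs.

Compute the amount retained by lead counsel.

$126,221.11

Fee base (net of costs): $681,810 − $4,770 = $677,040
First $93,000 at 39% = $36,270.00
Next $73,000 at 36% = $26,280.00
Next $218,000 at 32.5% = $70,850.00
Next $59,000 at 27.5% = $16,225.00
Remaining $234,040 at 21% = $49,148.40
Fee: $36,270.00 + $26,280.00 + $70,850.00 + $16,225.00 + $49,148.40 = $198,773.40
Referral share: 36.5% of $198,773.40 = $72,552.29; lead counsel retains $198,773.40 − $72,552.29 = $126,221.11.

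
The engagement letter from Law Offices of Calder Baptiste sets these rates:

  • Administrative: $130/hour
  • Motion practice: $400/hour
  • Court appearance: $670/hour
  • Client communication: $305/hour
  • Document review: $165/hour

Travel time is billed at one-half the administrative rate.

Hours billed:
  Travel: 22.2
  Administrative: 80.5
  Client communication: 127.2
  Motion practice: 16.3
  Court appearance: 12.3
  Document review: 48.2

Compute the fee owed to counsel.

$73,418.00

Administrative: 80.5 × $130 = $10,465.00
Motion practice: 16.3 × $400 = $6,520.00
Court appearance: 12.3 × $670 = $8,241.00
Client communication: 127.2 × $305 = $38,796.00
Document review: 48.2 × $165 = $7,953.00
Subtotal: $10,465.00 + $6,520.00 + $8,241.00 + $38,796.00 + $7,953.00 = $71,975.00
Travel: 22.2 × ($130 ÷ 2) = 22.2 × $65.00 = $1,443.00
Total: $71,975.00 + $1,443.00 = $73,418.00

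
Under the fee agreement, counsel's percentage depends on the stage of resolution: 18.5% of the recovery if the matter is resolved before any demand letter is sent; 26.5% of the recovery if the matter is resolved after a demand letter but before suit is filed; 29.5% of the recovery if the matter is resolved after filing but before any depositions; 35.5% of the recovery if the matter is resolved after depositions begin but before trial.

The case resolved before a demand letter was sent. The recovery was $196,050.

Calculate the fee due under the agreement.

The matter resolved before a demand letter was sent, so the 18.5% rate applies.
$196,050 × 18.5% = $36,269.25

$36,269.25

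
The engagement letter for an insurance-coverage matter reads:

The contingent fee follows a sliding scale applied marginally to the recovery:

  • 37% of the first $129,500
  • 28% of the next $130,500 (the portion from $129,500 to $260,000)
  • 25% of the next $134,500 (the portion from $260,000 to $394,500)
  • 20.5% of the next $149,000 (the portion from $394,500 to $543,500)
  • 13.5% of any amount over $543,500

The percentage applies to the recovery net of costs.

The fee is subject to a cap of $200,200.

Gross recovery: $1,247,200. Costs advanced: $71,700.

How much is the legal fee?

Fee base (net of costs): $1,247,200 − $71,700 = $1,175,500
First $129,500 at 37% = $47,915.00
Next $130,500 at 28% = $36,540.00
Next $134,500 at 25% = $33,625.00
Next $149,000 at 20.5% = $30,545.00
Remaining $632,000 at 13.5% = $85,320.00
Fee: $47,915.00 + $36,540.00 + $33,625.00 + $30,545.00 + $85,320.00 = $233,945.00
$233,945.00 exceeds the $200,200 cap, so the fee is capped at $200,200.00.

$200,200.00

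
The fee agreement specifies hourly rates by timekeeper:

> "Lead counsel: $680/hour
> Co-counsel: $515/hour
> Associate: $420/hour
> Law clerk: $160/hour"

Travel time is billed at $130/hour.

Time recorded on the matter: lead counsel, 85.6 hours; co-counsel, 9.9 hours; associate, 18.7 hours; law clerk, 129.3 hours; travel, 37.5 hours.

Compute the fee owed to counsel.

$96,723.50

Lead counsel: 85.6 × $680 = $58,208.00
Co-counsel: 9.9 × $515 = $5,098.50
Associate: 18.7 × $420 = $7,854.00
Law clerk: 129.3 × $160 = $20,688.00
Subtotal: $58,208.00 + $5,098.50 + $7,854.00 + $20,688.00 = $91,848.50
Travel: 37.5 × $130 = $4,875.00
Total: $91,848.50 + $4,875.00 = $96,723.50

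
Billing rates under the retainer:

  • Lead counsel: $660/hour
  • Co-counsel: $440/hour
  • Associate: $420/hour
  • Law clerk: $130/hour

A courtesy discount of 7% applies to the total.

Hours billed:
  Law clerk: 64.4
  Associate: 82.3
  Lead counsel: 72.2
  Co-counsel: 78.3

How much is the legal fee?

Lead counsel: 72.2 × $660 = $47,652.00
Co-counsel: 78.3 × $440 = $34,452.00
Associate: 82.3 × $420 = $34,566.00
Law clerk: 64.4 × $130 = $8,372.00
Subtotal: $125,042.00
Less 7% discount: −$8,752.94
Total: $125,042.00 − $8,752.94 = $116,289.06

$116,289.06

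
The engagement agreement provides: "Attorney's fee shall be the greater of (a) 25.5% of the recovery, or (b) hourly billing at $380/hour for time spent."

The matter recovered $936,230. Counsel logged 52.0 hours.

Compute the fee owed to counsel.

(a) 25.5% of $936,230 = $238,738.65
(b) 52.0 × $380 = $19,760.00
The greater is (a): $238,738.65.

$238,738.65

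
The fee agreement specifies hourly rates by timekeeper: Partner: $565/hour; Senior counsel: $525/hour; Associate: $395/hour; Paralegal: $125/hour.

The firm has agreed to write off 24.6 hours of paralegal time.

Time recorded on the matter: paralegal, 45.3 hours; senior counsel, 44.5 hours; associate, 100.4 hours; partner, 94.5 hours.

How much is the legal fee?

Partner: 94.5 × $565 = $53,392.50
Senior counsel: 44.5 × $525 = $23,362.50
Associate: 100.4 × $395 = $39,658.00
Paralegal: 45.3 × $125 = $5,662.50
Subtotal: $122,075.50
Write-off: 24.6 × $125 = $3,075.00
Total: $122,075.50 − $3,075.00 = $119,000.50

$119,000.50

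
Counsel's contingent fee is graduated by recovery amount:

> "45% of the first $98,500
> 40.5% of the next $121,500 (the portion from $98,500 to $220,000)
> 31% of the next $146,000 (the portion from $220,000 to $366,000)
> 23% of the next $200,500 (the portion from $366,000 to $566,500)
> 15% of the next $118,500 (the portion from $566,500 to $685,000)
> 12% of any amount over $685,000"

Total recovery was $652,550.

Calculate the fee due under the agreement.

First $98,500 at 45% = $44,325.00
Next $121,500 at 40.5% = $49,207.50
Next $146,000 at 31% = $45,260.00
Next $200,500 at 23% = $46,115.00
Remaining $86,050 at 15% = $12,907.50
Fee: $44,325.00 + $49,207.50 + $45,260.00 + $46,115.00 + $12,907.50 = $197,815.00

$197,815.00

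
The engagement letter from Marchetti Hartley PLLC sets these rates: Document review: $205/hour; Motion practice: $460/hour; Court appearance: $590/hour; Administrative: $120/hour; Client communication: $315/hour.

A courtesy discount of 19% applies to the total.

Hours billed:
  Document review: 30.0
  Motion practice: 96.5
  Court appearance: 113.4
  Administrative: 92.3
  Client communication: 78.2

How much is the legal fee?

$124,055.55

Document review: 30.0 × $205 = $6,150.00
Motion practice: 96.5 × $460 = $44,390.00
Court appearance: 113.4 × $590 = $66,906.00
Administrative: 92.3 × $120 = $11,076.00
Client communication: 78.2 × $315 = $24,633.00
Subtotal: $153,155.00
Less 19% discount: −$29,099.45
Total: $153,155.00 − $29,099.45 = $124,055.55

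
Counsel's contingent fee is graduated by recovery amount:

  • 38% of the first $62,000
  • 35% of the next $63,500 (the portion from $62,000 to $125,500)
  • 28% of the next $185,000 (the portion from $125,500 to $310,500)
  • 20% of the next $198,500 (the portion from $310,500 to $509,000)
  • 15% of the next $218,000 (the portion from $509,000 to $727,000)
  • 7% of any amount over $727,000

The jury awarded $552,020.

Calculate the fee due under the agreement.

First $62,000 at 38% = $23,560.00
Next $63,500 at 35% = $22,225.00
Next $185,000 at 28% = $51,800.00
Next $198,500 at 20% = $39,700.00
Remaining $43,020 at 15% = $6,453.00
Fee: $23,560.00 + $22,225.00 + $51,800.00 + $39,700.00 + $6,453.00 = $143,738.00

$143,738.00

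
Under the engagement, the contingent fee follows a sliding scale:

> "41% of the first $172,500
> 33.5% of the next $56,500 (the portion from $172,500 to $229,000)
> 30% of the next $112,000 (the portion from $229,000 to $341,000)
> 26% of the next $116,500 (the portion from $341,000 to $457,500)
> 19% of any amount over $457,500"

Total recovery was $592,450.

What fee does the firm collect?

First $172,500 at 41% = $70,725.00
Next $56,500 at 33.5% = $18,927.50
Next $112,000 at 30% = $33,600.00
Next $116,500 at 26% = $30,290.00
Remaining $134,950 at 19% = $25,640.50
Fee: $70,725.00 + $18,927.50 + $33,600.00 + $30,290.00 + $25,640.50 = $179,183.00

$179,183.00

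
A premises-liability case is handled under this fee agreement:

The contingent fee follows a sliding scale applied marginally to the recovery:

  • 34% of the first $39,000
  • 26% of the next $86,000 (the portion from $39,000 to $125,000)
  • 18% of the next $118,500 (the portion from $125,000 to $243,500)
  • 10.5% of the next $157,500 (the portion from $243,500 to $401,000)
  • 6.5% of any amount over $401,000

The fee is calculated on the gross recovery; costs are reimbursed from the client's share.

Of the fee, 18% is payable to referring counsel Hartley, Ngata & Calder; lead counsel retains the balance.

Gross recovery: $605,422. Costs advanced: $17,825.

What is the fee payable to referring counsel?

Fee base is the gross recovery, $605,422; costs are reimbursed separately.
First $39,000 at 34% = $13,260.00
Next $86,000 at 26% = $22,360.00
Next $118,500 at 18% = $21,330.00
Next $157,500 at 10.5% = $16,537.50
Remaining $204,422 at 6.5% = $13,287.43
Fee: $13,260.00 + $22,360.00 + $21,330.00 + $16,537.50 + $13,287.43 = $86,774.93
Referral share: 18% of $86,774.93 = $15,619.49; lead counsel retains $86,774.93 − $15,619.49 = $71,155.44.

$15,619.49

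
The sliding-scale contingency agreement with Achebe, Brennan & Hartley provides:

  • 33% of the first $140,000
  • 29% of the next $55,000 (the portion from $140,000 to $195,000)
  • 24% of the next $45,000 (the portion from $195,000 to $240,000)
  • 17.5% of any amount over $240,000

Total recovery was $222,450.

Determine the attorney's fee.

First $140,000 at 33% = $46,200.00
Next $55,000 at 29% = $15,950.00
Remaining $27,450 at 24% = $6,588.00
Fee: $46,200.00 + $15,950.00 + $6,588.00 = $68,738.00

$68,738.00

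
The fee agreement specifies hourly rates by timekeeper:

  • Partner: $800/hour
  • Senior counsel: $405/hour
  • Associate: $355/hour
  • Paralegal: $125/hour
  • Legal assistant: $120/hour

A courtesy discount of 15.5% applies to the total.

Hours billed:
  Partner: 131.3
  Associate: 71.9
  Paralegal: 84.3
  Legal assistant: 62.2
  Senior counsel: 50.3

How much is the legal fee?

Partner: 131.3 × $800 = $105,040.00
Senior counsel: 50.3 × $405 = $20,371.50
Associate: 71.9 × $355 = $25,524.50
Paralegal: 84.3 × $125 = $10,537.50
Legal assistant: 62.2 × $120 = $7,464.00
Subtotal: $168,937.50
Less 15.5% discount: −$26,185.31
Total: $168,937.50 − $26,185.31 = $142,752.19

$142,752.19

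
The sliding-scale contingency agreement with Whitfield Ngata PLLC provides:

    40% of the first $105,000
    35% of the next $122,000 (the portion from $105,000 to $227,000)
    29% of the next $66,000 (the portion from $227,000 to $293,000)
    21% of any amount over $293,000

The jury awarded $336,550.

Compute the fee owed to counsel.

First $105,000 at 40% = $42,000.00
Next $122,000 at 35% = $42,700.00
Next $66,000 at 29% = $19,140.00
Remaining $43,550 at 21% = $9,145.50
Fee: $42,000.00 + $42,700.00 + $19,140.00 + $9,145.50 = $112,985.50

$112,985.50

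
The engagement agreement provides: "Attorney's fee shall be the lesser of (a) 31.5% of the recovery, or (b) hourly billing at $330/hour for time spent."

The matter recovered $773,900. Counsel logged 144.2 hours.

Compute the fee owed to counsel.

$47,586.00

(a) 31.5% of $773,900 = $243,778.50
(b) 144.2 × $330 = $47,586.00
The lesser is (b): $47,586.00.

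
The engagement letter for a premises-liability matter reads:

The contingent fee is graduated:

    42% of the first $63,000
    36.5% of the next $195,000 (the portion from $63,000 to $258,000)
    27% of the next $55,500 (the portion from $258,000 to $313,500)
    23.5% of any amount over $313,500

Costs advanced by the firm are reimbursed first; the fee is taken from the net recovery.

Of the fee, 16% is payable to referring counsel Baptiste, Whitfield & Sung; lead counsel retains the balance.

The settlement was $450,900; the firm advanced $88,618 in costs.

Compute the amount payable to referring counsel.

$19,853.40

Fee base (net of costs): $450,900 − $88,618 = $362,282
First $63,000 at 42% = $26,460.00
Next $195,000 at 36.5% = $71,175.00
Next $55,500 at 27% = $14,985.00
Remaining $48,782 at 23.5% = $11,463.77
Fee: $26,460.00 + $71,175.00 + $14,985.00 + $11,463.77 = $124,083.77
Referral share: 16% of $124,083.77 = $19,853.40; lead counsel retains $124,083.77 − $19,853.40 = $104,230.37.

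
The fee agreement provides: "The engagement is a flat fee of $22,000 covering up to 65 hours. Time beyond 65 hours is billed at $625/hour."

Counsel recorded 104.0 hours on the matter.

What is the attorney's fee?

$46,375.00

Flat fee: $22,000.00
Excess hours: 104.0 − 65 = 39.0
Overrun: 39.0 × $625 = $24,375.00
Total: $22,000.00 + $24,375.00 = $46,375.00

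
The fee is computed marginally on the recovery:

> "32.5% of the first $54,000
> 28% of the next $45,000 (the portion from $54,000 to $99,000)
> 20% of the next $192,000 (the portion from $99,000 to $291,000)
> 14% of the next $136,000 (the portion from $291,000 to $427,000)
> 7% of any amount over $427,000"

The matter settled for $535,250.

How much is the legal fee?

$95,167.50

First $54,000 at 32.5% = $17,550.00
Next $45,000 at 28% = $12,600.00
Next $192,000 at 20% = $38,400.00
Next $136,000 at 14% = $19,040.00
Remaining $108,250 at 7% = $7,577.50
Fee: $17,550.00 + $12,600.00 + $38,400.00 + $19,040.00 + $7,577.50 = $95,167.50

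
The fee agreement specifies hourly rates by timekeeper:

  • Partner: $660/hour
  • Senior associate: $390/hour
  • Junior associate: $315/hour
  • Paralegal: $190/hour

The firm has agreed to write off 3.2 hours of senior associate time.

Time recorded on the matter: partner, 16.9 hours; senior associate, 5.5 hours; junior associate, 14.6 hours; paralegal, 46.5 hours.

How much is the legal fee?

Partner: 16.9 × $660 = $11,154.00
Senior associate: 5.5 × $390 = $2,145.00
Junior associate: 14.6 × $315 = $4,599.00
Paralegal: 46.5 × $190 = $8,835.00
Subtotal: $26,733.00
Write-off: 3.2 × $390 = $1,248.00
Total: $26,733.00 − $1,248.00 = $25,485.00

$25,485.00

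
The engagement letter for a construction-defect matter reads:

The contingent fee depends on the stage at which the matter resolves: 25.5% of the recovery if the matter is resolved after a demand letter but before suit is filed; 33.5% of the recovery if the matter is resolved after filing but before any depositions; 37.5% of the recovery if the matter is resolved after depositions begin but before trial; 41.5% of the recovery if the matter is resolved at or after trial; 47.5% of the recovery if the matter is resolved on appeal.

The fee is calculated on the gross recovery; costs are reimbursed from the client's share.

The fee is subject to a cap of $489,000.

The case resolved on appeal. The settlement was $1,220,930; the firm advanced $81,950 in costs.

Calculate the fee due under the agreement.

Fee base is the gross recovery, $1,220,930; costs are reimbursed separately.
The matter resolved on appeal, so the 47.5% rate applies.
$1,220,930 × 47.5% = $579,941.75
$579,941.75 exceeds the $489,000 cap, so the fee is capped at $489,000.00.

$489,000.00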